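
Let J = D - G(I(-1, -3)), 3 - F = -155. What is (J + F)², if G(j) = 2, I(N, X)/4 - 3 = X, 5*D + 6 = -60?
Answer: 509796/25 ≈ 20392.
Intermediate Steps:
D = -66/5 (D = -6/5 + (⅕)*(-60) = -6/5 - 12 = -66/5 ≈ -13.200)
I(N, X) = 12 + 4*X
F = 158 (F = 3 - 1*(-155) = 3 + 155 = 158)
J = -76/5 (J = -66/5 - 1*2 = -66/5 - 2 = -76/5 ≈ -15.200)
(J + F)² = (-76/5 + 158)² = (714/5)² = 509796/25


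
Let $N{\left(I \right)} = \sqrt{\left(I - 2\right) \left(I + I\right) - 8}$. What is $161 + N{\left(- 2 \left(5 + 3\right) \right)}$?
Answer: $161 + 2 \sqrt{142} \approx 184.83$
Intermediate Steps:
$N{\left(I \right)} = \sqrt{-8 + 2 I \left(-2 + I\right)}$ ($N{\left(I \right)} = \sqrt{\left(-2 + I\right) 2 I - 8} = \sqrt{2 I \left(-2 + I\right) - 8} = \sqrt{-8 + 2 I \left(-2 + I\right)}$)
$161 + N{\left(- 2 \left(5 + 3\right) \right)} = 161 + \sqrt{-8 - 4 \left(- 2 \left(5 + 3\right)\right) + 2 \left(- 2 \left(5 + 3\right)\right)^{2}} = 161 + \sqrt{-8 - 4 \left(\left(-2\right) 8\right) + 2 \left(\left(-2\right) 8\right)^{2}} = 161 + \sqrt{-8 - -64 + 2 \left(-16\right)^{2}} = 161 + \sqrt{-8 + 64 + 2 \cdot 256} = 161 + \sqrt{-8 + 64 + 512} = 161 + \sqrt{568} = 161 + 2 \sqrt{142}$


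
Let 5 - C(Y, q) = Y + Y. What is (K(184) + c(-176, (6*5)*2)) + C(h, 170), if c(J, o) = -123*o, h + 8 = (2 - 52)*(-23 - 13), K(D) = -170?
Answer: -11129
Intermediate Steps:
h = 1792 (h = -8 + (2 - 52)*(-23 - 13) = -8 - 50*(-36) = -8 + 1800 = 1792)
C(Y, q) = 5 - 2*Y (C(Y, q) = 5 - (Y + Y) = 5 - 2*Y)
(K(184) + c(-176, (6*5)*2)) + C(h, 170) = (-170 - 123*6*5*2) + (5 - 2*1792) = (-170 - 3690*2) + (5 - 3584) = (-170 - 123*60) - 3579 = (-170 - 7380) - 3579 = -7550 - 3579 = -11129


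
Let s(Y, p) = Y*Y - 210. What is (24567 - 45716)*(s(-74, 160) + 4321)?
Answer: -202755463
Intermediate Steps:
s(Y, p) = -210 + Y**2 (s(Y, p) = Y**2 - 210 = -210 + Y**2)
(24567 - 45716)*(s(-74, 160) + 4321) = (24567 - 45716)*((-210 + (-74)**2) + 4321) = -21149*((-210 + 5476) + 4321) = -21149*(5266 + 4321) = -21149*9587 = -202755463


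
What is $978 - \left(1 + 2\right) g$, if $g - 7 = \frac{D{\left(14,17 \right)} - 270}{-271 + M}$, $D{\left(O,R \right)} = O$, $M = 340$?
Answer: $\frac{22267}{23} \approx 968.13$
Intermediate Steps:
$g = \frac{227}{69}$ ($g = 7 + \frac{14 - 270}{-271 + 340} = 7 + \frac{14 - 270}{69} = 7 - \frac{256}{69} = \frac{227}{69} \approx 3.2899$)
$978 - \left(1 + 2\right) g = 978 - \left(1 + 2\right) \frac{227}{69} = 978 - 3 \cdot \frac{227}{69} = 978 - \frac{227}{23} = \frac{22267}{23}$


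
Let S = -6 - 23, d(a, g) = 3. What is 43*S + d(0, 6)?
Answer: -1244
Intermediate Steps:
S = -29
43*S + d(0, 6) = 43*(-29) + 3 = -1247 + 3 = -1244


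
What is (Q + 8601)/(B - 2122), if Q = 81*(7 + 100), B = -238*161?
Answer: -1439/3370 ≈ -0.42700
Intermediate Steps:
B = -38318
Q = 8667 (Q = 81*107 = 8667)
(Q + 8601)/(B - 2122) = (8667 + 8601)/(-38318 - 2122) = 17268/(-40440) = 17268*(-1/40440) = -1439/3370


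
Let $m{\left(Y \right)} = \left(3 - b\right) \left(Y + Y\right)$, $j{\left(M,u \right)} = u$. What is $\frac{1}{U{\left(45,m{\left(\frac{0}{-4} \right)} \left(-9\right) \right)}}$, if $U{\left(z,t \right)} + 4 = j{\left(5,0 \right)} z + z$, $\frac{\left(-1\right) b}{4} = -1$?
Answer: $\frac{1}{41} \approx 0.02439$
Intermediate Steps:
$b = 4$ ($b = \left(-4\right) \left(-1\right) = 4$)
$m{\left(Y \right)} = - 2 Y$ ($m{\left(Y \right)} = \left(3 - 4\right) \left(Y + Y\right) = \left(3 - 4\right) 2 Y = - 2 Y$)
$U{\left(z,t \right)} = -4 + z$ ($U{\left(z,t \right)} = -4 + \left(0 z + z\right) = -4 + \left(0 + z\right) = -4 + z$)
$\frac{1}{U{\left(45,m{\left(\frac{0}{-4} \right)} \left(-9\right) \right)}} = \frac{1}{-4 + 45} = \frac{1}{41}$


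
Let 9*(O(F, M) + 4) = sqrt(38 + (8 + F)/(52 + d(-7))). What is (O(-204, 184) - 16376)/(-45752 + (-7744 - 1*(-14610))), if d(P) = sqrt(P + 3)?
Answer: 2730/6481 - sqrt(15691506 + 66346*I)/236932398 ≈ 0.42121 - 3.5345e-8*I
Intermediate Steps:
d(P) = sqrt(3 + P)
O(F, M) = -4 + sqrt(38 + (8 + F)*(52 - 2*I)/2708)/9 (O(F, M) = -4 + sqrt(38 + (8 + F)/(52 + sqrt(3 - 7)))/9 = -4 + sqrt(38 + (8 + F)/(52 + sqrt(-4)))/9 = -4 + sqrt(38 + (8 + F)/(52 + 2*I))/9 = -4 + sqrt(38 + (8 + F)*((52 - 2*I)/2708))/9 = -4 + sqrt(38 + (8 + F)*(52 - 2*I)/2708)/9)
(O(-204, 184) - 16376)/(-45752 + (-7744 - 1*(-14610))) = ((-4 + sqrt(69947640 - 10832*I + 35204*(-204) - 1354*I*(-204))/12186) - 16376)/(-45752 + (-7744 - 1*(-14610))) = ((-4 + sqrt(69947640 - 10832*I - 7181616 + 276216*I)/12186) - 16376)/(-45752 + (-7744 + 14610)) = ((-4 + sqrt(62766024 + 265384*I)/12186) - 16376)/(-45752 + 6866) = (-16380 + sqrt(62766024 + 265384*I)/12186)/(-38886) = (-16380 + sqrt(62766024 + 265384*I)/12186)*(-1/38886) = 2730/6481 - sqrt(62766024 + 265384*I)/473864796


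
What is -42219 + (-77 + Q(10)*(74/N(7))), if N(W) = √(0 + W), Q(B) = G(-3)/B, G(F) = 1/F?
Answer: -42296 - 37*√7/105 ≈ -42297.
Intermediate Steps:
G(F) = 1/F
Q(B) = -1/(3*B) (Q(B) = 1/((-3)*B) = -1/(3*B))
N(W) = √W
-42219 + (-77 + Q(10)*(74/N(7))) = -42219 + (-77 + (-⅓/10)*(74/(√7))) = -42219 + (-77 + (-⅓*⅒)*(74*(√7/7))) = -42219 + (-77 - 37*√7/105) = -42296 - 37*√7/105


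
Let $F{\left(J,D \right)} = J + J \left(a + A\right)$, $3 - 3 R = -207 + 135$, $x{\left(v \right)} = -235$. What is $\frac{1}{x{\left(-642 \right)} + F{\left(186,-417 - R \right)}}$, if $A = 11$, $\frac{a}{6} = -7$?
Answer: $- \frac{1}{5815} \approx -0.00017197$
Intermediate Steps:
$a = -42$ ($a = 6 \left(-7\right) = -42$)
$R = 25$ ($R = 1 - \frac{-207 + 135}{3} = 1 - -24 = 1 + 24 = 25$)
$F{\left(J,D \right)} = - 30 J$ ($F{\left(J,D \right)} = J + J \left(-42 + 11\right) = J + J \left(-31\right) = J - 31 J = - 30 J$)
$\frac{1}{x{\left(-642 \right)} + F{\left(186,-417 - R \right)}} = \frac{1}{-235 - 5580} = \frac{1}{-5815} = - \frac{1}{5815}$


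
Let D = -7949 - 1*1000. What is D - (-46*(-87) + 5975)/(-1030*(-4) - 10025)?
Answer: -52833868/5905 ≈ -8947.3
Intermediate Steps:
D = -8949 (D = -7949 - 1000 = -8949)
D - (-46*(-87) + 5975)/(-1030*(-4) - 10025) = -8949 - (-46*(-87) + 5975)/(-1030*(-4) - 10025) = -8949 - (4002 + 5975)/(4120 - 10025) = -8949 - 9977/(-5905) = -8949 - 9977*(-1)/5905 = -8949 - 1*(-9977/5905) = -8949 + 9977/5905 = -52833868/5905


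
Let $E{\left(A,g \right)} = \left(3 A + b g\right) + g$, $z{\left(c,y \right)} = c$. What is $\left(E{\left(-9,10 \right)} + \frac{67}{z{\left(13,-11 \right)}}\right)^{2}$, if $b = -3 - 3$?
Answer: $\frac{872356}{169} \approx 5161.9$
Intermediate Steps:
$b = -6$ ($b = -3 - 3 = -6$)
$E{\left(A,g \right)} = - 5 g + 3 A$ ($E{\left(A,g \right)} = \left(3 A - 6 g\right) + g = \left(- 6 g + 3 A\right) + g = - 5 g + 3 A$)
$\left(E{\left(-9,10 \right)} + \frac{67}{z{\left(13,-11 \right)}}\right)^{2} = \left(\left(\left(-5\right) 10 + 3 \left(-9\right)\right) + \frac{67}{13}\right)^{2} = \left(\left(-50 - 27\right) + 67 \cdot \frac{1}{13}\right)^{2} = \left(-77 + \frac{67}{13}\right)^{2} = \left(- \frac{934}{13}\right)^{2} = \frac{872356}{169}$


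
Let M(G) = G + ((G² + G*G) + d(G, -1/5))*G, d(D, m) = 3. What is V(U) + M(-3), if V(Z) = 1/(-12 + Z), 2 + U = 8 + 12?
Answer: -395/6 ≈ -65.833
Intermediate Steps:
M(G) = G + G*(3 + 2*G²) (M(G) = G + ((G² + G*G) + 3)*G = G + ((G² + G²) + 3)*G = G + (2*G² + 3)*G = G + (3 + 2*G²)*G = G + G*(3 + 2*G²))
U = 18 (U = -2 + (8 + 12) = -2 + 20 = 18)
V(U) + M(-3) = 1/(-12 + 18) + 2*(-3)*(2 + (-3)²) = 1/6 + 2*(-3)*(2 + 9) = ⅙ + 2*(-3)*11 = ⅙ - 66 = -395/6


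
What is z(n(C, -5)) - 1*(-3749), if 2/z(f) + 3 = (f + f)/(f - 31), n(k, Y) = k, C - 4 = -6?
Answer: 356089/95 ≈ 3748.3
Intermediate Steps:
C = -2 (C = 4 - 6 = -2)
z(f) = 2/(-3 + 2*f/(-31 + f)) (z(f) = 2/(-3 + (f + f)/(f - 31)) = 2/(-3 + (2*f)/(-31 + f)) = 2/(-3 + 2*f/(-31 + f)))
z(n(C, -5)) - 1*(-3749) = 2*(31 - 1*(-2))/(-93 - 2) - 1*(-3749) = 2*(31 + 2)/(-95) + 3749 = 2*(-1/95)*33 + 3749 = -66/95 + 3749 = 356089/95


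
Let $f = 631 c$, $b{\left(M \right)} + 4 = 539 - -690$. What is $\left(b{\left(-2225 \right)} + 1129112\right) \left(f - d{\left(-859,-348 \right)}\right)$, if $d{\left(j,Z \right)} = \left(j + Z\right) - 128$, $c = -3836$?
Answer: $-2734489793997$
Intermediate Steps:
$b{\left(M \right)} = 1225$ ($b{\left(M \right)} = -4 + \left(539 - -690\right) = -4 + \left(539 + 690\right) = -4 + 1229 = 1225$)
$d{\left(j,Z \right)} = -128 + Z + j$ ($d{\left(j,Z \right)} = \left(Z + j\right) - 128 = -128 + Z + j$)
$f = -2420516$ ($f = 631 \left(-3836\right) = -2420516$)
$\left(b{\left(-2225 \right)} + 1129112\right) \left(f - d{\left(-859,-348 \right)}\right) = \left(1225 + 1129112\right) \left(-2420516 - \left(-128 - 348 - 859\right)\right) = 1130337 \left(-2420516 - -1335\right) = 1130337 \left(-2420516 + 1335\right) = 1130337 \left(-2419181\right) = -2734489793997$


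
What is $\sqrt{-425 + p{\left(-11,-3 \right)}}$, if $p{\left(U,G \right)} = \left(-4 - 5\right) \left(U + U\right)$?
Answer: $i \sqrt{227} \approx 15.067 i$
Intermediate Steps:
$p{\left(U,G \right)} = - 18 U$ ($p{\left(U,G \right)} = - 9 \cdot 2 U = - 18 U$)
$\sqrt{-425 + p{\left(-11,-3 \right)}} = \sqrt{-425 - -198} = \sqrt{-425 + 198} = \sqrt{-227} = i \sqrt{227}$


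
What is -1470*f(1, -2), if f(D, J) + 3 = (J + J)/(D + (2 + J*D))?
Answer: 10290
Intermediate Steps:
f(D, J) = -3 + 2*J/(2 + D + D*J) (f(D, J) = -3 + (J + J)/(D + (2 + J*D)) = -3 + (2*J)/(D + (2 + D*J)) = -3 + (2*J)/(2 + D + D*J) = -3 + 2*J/(2 + D + D*J))
-1470*f(1, -2) = -1470*(-6 - 3*1 + 2*(-2) - 3*1*(-2))/(2 + 1 + 1*(-2)) = -1470*(-6 - 3 - 4 + 6)/(2 + 1 - 2) = -1470*(-7)/1 = -1470*(-7) = 10290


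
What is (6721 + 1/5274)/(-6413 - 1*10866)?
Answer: -958015/2462958 ≈ -0.38897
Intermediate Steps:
(6721 + 1/5274)/(-6413 - 1*10866) = (6721 + 1/5274)/(-6413 - 10866) = (35446555/5274)/(-17279) = (35446555/5274)*(-1/17279) = -958015/2462958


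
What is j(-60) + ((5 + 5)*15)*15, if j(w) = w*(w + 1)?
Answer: 5790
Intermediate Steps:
j(w) = w*(1 + w)
j(-60) + ((5 + 5)*15)*15 = -60*(1 - 60) + ((5 + 5)*15)*15 = -60*(-59) + (10*15)*15 = 3540 + 150*15 = 3540 + 2250 = 5790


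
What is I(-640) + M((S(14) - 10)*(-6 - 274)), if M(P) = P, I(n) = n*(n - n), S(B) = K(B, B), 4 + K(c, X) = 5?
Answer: 2520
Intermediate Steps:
K(c, X) = 1 (K(c, X) = -4 + 5 = 1)
S(B) = 1
I(n) = 0 (I(n) = n*0 = 0)
I(-640) + M((S(14) - 10)*(-6 - 274)) = 0 + (1 - 10)*(-6 - 274) = 0 - 9*(-280) = 0 + 2520 = 2520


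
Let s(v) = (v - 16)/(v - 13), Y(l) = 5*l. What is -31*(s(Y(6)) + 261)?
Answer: -137981/17 ≈ -8116.5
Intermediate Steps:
s(v) = (-16 + v)/(-13 + v)
-31*(s(Y(6)) + 261) = -31*((-16 + 5*6)/(-13 + 5*6) + 261) = -31*((-16 + 30)/(-13 + 30) + 261) = -31*(14/17 + 261) = -31*4451/17 = -137981/17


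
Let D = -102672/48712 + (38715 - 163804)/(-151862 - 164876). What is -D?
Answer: 3303348571/1928617682 ≈ 1.7128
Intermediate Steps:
D = -3303348571/1928617682 (D = -102672*1/48712 - 125089/(-316738) = -12834/6089 - 125089*(-1/316738) = -12834/6089 + 125089/316738 = -3303348571/1928617682 ≈ -1.7128)
-D = -1*(-3303348571/1928617682) = 3303348571/1928617682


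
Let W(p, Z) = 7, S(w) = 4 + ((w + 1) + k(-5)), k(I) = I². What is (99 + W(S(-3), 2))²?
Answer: 11236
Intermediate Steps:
S(w) = 30 + w (S(w) = 4 + ((w + 1) + (-5)²) = 4 + ((1 + w) + 25) = 4 + (26 + w) = 30 + w)
(99 + W(S(-3), 2))² = (99 + 7)² = 106² = 11236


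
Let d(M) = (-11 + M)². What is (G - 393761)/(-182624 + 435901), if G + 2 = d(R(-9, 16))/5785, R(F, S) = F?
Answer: -455583711/293041489 ≈ -1.5547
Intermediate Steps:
G = -2234/1157 (G = -2 + (-11 - 9)²/5785 = -2 + (-20)²*(1/5785) = -2 + 400*(1/5785) = -2 + 80/1157 = -2234/1157 ≈ -1.9309)
(G - 393761)/(-182624 + 435901) = (-2234/1157 - 393761)/(-182624 + 435901) = -455583711/1157/253277 = -455583711/1157*1/253277 = -455583711/293041489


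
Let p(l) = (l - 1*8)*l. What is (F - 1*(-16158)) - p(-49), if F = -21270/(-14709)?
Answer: 65535685/4903 ≈ 13366.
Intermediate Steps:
F = 7090/4903 (F = -21270*(-1/14709) = 7090/4903 ≈ 1.4461)
p(l) = l*(-8 + l) (p(l) = (l - 8)*l = (-8 + l)*l = l*(-8 + l))
(F - 1*(-16158)) - p(-49) = (7090/4903 - 1*(-16158)) - (-49)*(-8 - 49) = (7090/4903 + 16158) - (-49)*(-57) = 79229764/4903 - 1*2793 = 79229764/4903 - 2793 = 65535685/4903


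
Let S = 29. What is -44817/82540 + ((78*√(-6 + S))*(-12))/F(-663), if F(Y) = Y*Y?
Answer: -44817/82540 - 8*√23/3757 ≈ -0.55319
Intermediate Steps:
F(Y) = Y²
-44817/82540 + ((78*√(-6 + S))*(-12))/F(-663) = -44817/82540 + ((78*√(-6 + 29))*(-12))/((-663)²) = -44817*1/82540 + ((78*√23)*(-12))/439569 = -44817/82540 - 936*√23*(1/439569) = -44817/82540 - 8*√23/3757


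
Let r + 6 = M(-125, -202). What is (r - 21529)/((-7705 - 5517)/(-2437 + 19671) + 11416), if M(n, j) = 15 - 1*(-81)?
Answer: -184739863/98365061 ≈ -1.8781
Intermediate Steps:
M(n, j) = 96 (M(n, j) = 15 + 81 = 96)
r = 90 (r = -6 + 96 = 90)
(r - 21529)/((-7705 - 5517)/(-2437 + 19671) + 11416) = (90 - 21529)/((-7705 - 5517)/(-2437 + 19671) + 11416) = -21439/(-13222/17234 + 11416) = -21439/(-13222*1/17234 + 11416) = -21439/(-6611/8617 + 11416) = -21439/98365061/8617 = -21439*8617/98365061 = -184739863/98365061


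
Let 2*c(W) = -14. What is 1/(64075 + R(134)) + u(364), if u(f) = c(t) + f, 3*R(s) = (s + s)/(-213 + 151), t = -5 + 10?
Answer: 2127306330/5958841 ≈ 357.00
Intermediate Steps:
t = 5
c(W) = -7 (c(W) = (½)*(-14) = -7)
R(s) = -s/93 (R(s) = ((s + s)/(-213 + 151))/3 = ((2*s)/(-62))/3 = ((2*s)*(-1/62))/3 = (-s/31)/3 = -s/93)
u(f) = -7 + f
1/(64075 + R(134)) + u(364) = 1/(64075 - 1/93*134) + (-7 + 364) = 1/(64075 - 134/93) + 357 = 1/(5958841/93) + 357 = 93/5958841 + 357 = 2127306330/5958841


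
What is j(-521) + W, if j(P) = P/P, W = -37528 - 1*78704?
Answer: -116231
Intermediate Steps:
W = -116232 (W = -37528 - 78704 = -116232)
j(P) = 1
j(-521) + W = 1 - 116232 = -116231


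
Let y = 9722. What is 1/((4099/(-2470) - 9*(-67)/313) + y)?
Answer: 773110/7516381843 ≈ 0.00010286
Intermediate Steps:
1/((4099/(-2470) - 9*(-67)/313) + y) = 1/((4099/(-2470) - 9*(-67)/313) + 9722) = 1/((4099*(-1/2470) + 603*(1/313)) + 9722) = 1/((-4099/2470 + 603/313) + 9722) = 1/(206423/773110 + 9722) = 1/(7516381843/773110) = 773110/7516381843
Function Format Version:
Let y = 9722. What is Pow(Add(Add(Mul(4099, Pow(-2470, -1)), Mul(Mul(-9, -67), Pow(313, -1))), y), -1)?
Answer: Rational(773110, 7516381843) ≈ 0.00010286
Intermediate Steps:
Pow(Add(Add(Mul(4099, Pow(-2470, -1)), Mul(Mul(-9, -67), Pow(313, -1))), y), -1) = Pow(Add(Add(Mul(4099, Pow(-2470, -1)), Mul(Mul(-9, -67), Pow(313, -1))), 9722), -1) = Pow(Add(Add(Mul(4099, Rational(-1, 2470)), Mul(603, Rational(1, 313))), 9722), -1) = Pow(Add(Add(Rational(-4099, 2470), Rational(603, 313)), 9722), -1) = Pow(Add(Rational(206423, 773110), 9722), -1) = Pow(Rational(7516381843, 773110), -1) = Rational(773110, 7516381843)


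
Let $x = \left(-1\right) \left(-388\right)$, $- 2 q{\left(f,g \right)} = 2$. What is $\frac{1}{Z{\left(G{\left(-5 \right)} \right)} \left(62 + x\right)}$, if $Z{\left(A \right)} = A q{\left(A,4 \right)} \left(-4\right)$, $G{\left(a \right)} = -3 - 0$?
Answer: $- \frac{1}{5400} \approx -0.00018519$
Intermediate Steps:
$q{\left(f,g \right)} = -1$ ($q{\left(f,g \right)} = \left(- \frac{1}{2}\right) 2 = -1$)
$G{\left(a \right)} = -3$ ($G{\left(a \right)} = -3 + 0 = -3$)
$x = 388$
$Z{\left(A \right)} = 4 A$ ($Z{\left(A \right)} = A \left(-1\right) \left(-4\right) = - A \left(-4\right) = 4 A$)
$\frac{1}{Z{\left(G{\left(-5 \right)} \right)} \left(62 + x\right)} = \frac{1}{4 \left(-3\right) \left(62 + 388\right)} = \frac{1}{\left(-12\right) 450} = \frac{1}{-5400} = - \frac{1}{5400}$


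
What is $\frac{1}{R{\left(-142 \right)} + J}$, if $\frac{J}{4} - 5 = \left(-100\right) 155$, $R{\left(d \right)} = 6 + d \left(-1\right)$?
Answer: $- \frac{1}{61832} \approx -1.6173 \cdot 10^{-5}$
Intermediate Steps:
$R{\left(d \right)} = 6 - d$
$J = -61980$ ($J = 20 + 4 \left(\left(-100\right) 155\right) = 20 + 4 \left(-15500\right) = 20 - 62000 = -61980$)
$\frac{1}{R{\left(-142 \right)} + J} = \frac{1}{\left(6 - -142\right) - 61980} = \frac{1}{\left(6 + 142\right) - 61980} = \frac{1}{148 - 61980} = \frac{1}{-61832} = - \frac{1}{61832}$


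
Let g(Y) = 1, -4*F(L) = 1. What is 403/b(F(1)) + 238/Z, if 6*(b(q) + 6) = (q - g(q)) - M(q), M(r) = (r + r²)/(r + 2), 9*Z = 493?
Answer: -17619/290 ≈ -60.755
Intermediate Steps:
F(L) = -¼ (F(L) = -¼*1 = -¼)
Z = 493/9 (Z = (⅑)*493 = 493/9 ≈ 54.778)
M(r) = (r + r²)/(2 + r)
b(q) = -37/6 + q/6 - q*(1 + q)/(6*(2 + q)) (b(q) = -6 + ((q - 1*1) - q*(1 + q)/(2 + q))/6 = -6 + ((q - 1) - q*(1 + q)/(2 + q))/6 = -6 + ((-1 + q) - q*(1 + q)/(2 + q))/6 = -6 + (-1 + q - q*(1 + q)/(2 + q))/6 = -6 + (-⅙ + q/6 - q*(1 + q)/(6*(2 + q))) = -37/6 + q/6 - q*(1 + q)/(6*(2 + q)))
403/b(F(1)) + 238/Z = 403/(((-37 - 18*(-¼))/(3*(2 - ¼)))) + 238/(493/9) = 403/(((-37 + 9/2)/(3*(7/4)))) + 238*(9/493) = 403/(((⅓)*(4/7)*(-65/2))) + 126/29 = 403/(-130/21) + 126/29 = 403*(-21/130) + 126/29 = -651/10 + 126/29 = -17619/290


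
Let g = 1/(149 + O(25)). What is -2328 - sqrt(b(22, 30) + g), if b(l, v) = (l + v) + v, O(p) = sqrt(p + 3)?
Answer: -2328 - sqrt(12219 + 164*sqrt(7))/sqrt(149 + 2*sqrt(7)) ≈ -2337.1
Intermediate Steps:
O(p) = sqrt(3 + p)
g = 1/(149 + 2*sqrt(7)) (g = 1/(149 + sqrt(3 + 25)) = 1/(149 + sqrt(28)) = 1/(149 + 2*sqrt(7)) ≈ 0.0064812)
b(l, v) = l + 2*v
-2328 - sqrt(b(22, 30) + g) = -2328 - sqrt((22 + 2*30) + (149/22173 - 2*sqrt(7)/22173)) = -2328 - sqrt((22 + 60) + (149/22173 - 2*sqrt(7)/22173)) = -2328 - sqrt(82 + (149/22173 - 2*sqrt(7)/22173)) = -2328 - sqrt(1818335/22173 - 2*sqrt(7)/22173)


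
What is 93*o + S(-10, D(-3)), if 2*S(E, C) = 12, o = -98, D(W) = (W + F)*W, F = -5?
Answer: -9108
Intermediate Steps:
D(W) = W*(-5 + W) (D(W) = (W - 5)*W = (-5 + W)*W = W*(-5 + W))
S(E, C) = 6 (S(E, C) = (½)*12 = 6)
93*o + S(-10, D(-3)) = 93*(-98) + 6 = -9114 + 6 = -9108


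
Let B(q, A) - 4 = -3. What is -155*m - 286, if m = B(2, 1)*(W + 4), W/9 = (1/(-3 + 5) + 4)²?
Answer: -116619/4 ≈ -29155.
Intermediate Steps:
B(q, A) = 1 (B(q, A) = 4 - 3 = 1)
W = 729/4 (W = 9*(1/(-3 + 5) + 4)² = 9*(1/2 + 4)² = 9*(½ + 4)² = 9*(9/2)² = 9*(81/4) = 729/4 ≈ 182.25)
m = 745/4 (m = 1*(729/4 + 4) = 1*(745/4) = 745/4 ≈ 186.25)
-155*m - 286 = -155*745/4 - 286 = -115475/4 - 286 = -116619/4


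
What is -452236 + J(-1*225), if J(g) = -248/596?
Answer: -67383226/149 ≈ -4.5224e+5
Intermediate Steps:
J(g) = -62/149 (J(g) = -248*1/596 = -62/149)
-452236 + J(-1*225) = -452236 - 62/149 = -67383226/149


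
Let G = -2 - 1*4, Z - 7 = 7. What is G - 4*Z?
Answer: -62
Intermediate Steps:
Z = 14 (Z = 7 + 7 = 14)
G = -6 (G = -2 - 4 = -6)
G - 4*Z = -6 - 4*14 = -6 - 56 = -62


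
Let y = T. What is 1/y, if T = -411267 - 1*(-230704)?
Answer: -1/180563 ≈ -5.5382e-6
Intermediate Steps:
T = -180563 (T = -411267 + 230704 = -180563)
y = -180563
1/y = 1/(-180563) = -1/180563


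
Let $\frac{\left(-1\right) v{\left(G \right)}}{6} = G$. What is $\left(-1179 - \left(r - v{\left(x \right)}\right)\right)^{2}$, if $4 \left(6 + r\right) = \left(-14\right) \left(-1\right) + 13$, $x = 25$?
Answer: $\frac{28291761}{16} \approx 1.7682 \cdot 10^{6}$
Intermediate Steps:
$v{\left(G \right)} = - 6 G$
$r = \frac{3}{4}$ ($r = -6 + \frac{\left(-14\right) \left(-1\right) + 13}{4} = -6 + \frac{14 + 13}{4} = -6 + \frac{1}{4} \cdot 27 = -6 + \frac{27}{4} = \frac{3}{4} \approx 0.75$)
$\left(-1179 - \left(r - v{\left(x \right)}\right)\right)^{2} = \left(-1179 - \frac{603}{4}\right)^{2} = \left(- \frac{5319}{4}\right)^{2} = \frac{28291761}{16}$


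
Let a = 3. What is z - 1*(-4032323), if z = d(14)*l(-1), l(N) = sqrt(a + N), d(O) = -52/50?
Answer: 4032323 - 26*sqrt(2)/25 ≈ 4.0323e+6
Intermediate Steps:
d(O) = -26/25 (d(O) = -52*1/50 = -26/25)
l(N) = sqrt(3 + N)
z = -26*sqrt(2)/25 (z = -26*sqrt(3 - 1)/25 = -26*sqrt(2)/25 ≈ -1.4708)
z - 1*(-4032323) = -26*sqrt(2)/25 - 1*(-4032323) = -26*sqrt(2)/25 + 4032323 = 4032323 - 26*sqrt(2)/25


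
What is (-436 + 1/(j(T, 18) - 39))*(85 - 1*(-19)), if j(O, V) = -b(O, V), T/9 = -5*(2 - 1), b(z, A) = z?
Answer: -135980/3 ≈ -45327.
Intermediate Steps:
T = -45 (T = 9*(-5*(2 - 1)) = 9*(-5*1) = 9*(-5) = -45)
j(O, V) = -O
(-436 + 1/(j(T, 18) - 39))*(85 - 1*(-19)) = (-436 + 1/(-1*(-45) - 39))*(85 - 1*(-19)) = (-436 + 1/(45 - 39))*(85 + 19) = (-436 + 1/6)*104 = (-436 + ⅙)*104 = -2615/6*104 = -135980/3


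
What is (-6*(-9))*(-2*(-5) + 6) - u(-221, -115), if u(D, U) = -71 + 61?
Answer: 874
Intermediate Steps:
u(D, U) = -10
(-6*(-9))*(-2*(-5) + 6) - u(-221, -115) = (-6*(-9))*(-2*(-5) + 6) - 1*(-10) = 54*(10 + 6) + 10 = 54*16 + 10 = 864 + 10 = 874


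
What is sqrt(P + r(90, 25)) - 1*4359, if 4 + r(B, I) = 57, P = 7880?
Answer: -4359 + sqrt(7933) ≈ -4269.9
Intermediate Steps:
r(B, I) = 53 (r(B, I) = -4 + 57 = 53)
sqrt(P + r(90, 25)) - 1*4359 = sqrt(7880 + 53) - 1*4359 = sqrt(7933) - 4359 = -4359 + sqrt(7933)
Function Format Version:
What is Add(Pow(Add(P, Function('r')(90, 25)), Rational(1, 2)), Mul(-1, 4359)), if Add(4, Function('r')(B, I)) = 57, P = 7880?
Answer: Add(-4359, Pow(7933, Rational(1, 2))) ≈ -4269.9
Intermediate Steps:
Function('r')(B, I) = 53 (Function('r')(B, I) = Add(-4, 57) = 53)
Add(Pow(Add(P, Function('r')(90, 25)), Rational(1, 2)), Mul(-1, 4359)) = Add(Pow(Add(7880, 53), Rational(1, 2)), Mul(-1, 4359)) = Add(Pow(7933, Rational(1, 2)), -4359) = Add(-4359, Pow(7933, Rational(1, 2)))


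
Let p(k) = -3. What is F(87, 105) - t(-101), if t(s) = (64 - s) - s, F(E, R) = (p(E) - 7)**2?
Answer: -166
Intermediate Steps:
F(E, R) = 100 (F(E, R) = (-3 - 7)**2 = (-10)**2 = 100)
t(s) = 64 - 2*s
F(87, 105) - t(-101) = 100 - (64 - 2*(-101)) = 100 - (64 + 202) = 100 - 1*266 = 100 - 266 = -166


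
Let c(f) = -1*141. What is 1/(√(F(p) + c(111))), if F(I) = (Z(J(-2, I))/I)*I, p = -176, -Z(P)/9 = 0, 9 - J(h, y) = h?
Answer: -I*√141/141 ≈ -0.084215*I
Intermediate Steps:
J(h, y) = 9 - h
Z(P) = 0 (Z(P) = -9*0 = 0)
c(f) = -141
F(I) = 0 (F(I) = (0/I)*I = 0*I = 0)
1/(√(F(p) + c(111))) = 1/(√(0 - 141)) = 1/(√(-141)) = 1/(I*√141) = -I*√141/141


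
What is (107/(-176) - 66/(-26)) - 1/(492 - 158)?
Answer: 736495/382096 ≈ 1.9275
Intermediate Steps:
(107/(-176) - 66/(-26)) - 1/(492 - 158) = (107*(-1/176) - 66*(-1/26)) - 1/334 = (-107/176 + 33/13) - 1*1/334 = 4417/2288 - 1/334 = 736495/382096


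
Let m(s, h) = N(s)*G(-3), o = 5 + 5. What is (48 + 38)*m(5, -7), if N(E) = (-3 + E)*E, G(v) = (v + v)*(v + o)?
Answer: -36120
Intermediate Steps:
o = 10
G(v) = 2*v*(10 + v) (G(v) = (v + v)*(v + 10) = (2*v)*(10 + v) = 2*v*(10 + v))
N(E) = E*(-3 + E)
m(s, h) = -42*s*(-3 + s) (m(s, h) = (s*(-3 + s))*(2*(-3)*(10 - 3)) = (s*(-3 + s))*(2*(-3)*7) = (s*(-3 + s))*(-42) = -42*s*(-3 + s))
(48 + 38)*m(5, -7) = (48 + 38)*(42*5*(3 - 1*5)) = 86*(42*5*(3 - 5)) = 86*(42*5*(-2)) = 86*(-420) = -36120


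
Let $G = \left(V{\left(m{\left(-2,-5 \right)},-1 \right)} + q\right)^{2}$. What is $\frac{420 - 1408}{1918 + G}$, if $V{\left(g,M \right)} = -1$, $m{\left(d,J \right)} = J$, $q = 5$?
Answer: $- \frac{494}{967} \approx -0.51086$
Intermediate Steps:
$G = 16$ ($G = \left(-1 + 5\right)^{2} = 4^{2} = 16$)
$\frac{420 - 1408}{1918 + G} = \frac{420 - 1408}{1918 + 16} = - \frac{988}{1934} = \left(-988\right) \frac{1}{1934} = - \frac{494}{967}$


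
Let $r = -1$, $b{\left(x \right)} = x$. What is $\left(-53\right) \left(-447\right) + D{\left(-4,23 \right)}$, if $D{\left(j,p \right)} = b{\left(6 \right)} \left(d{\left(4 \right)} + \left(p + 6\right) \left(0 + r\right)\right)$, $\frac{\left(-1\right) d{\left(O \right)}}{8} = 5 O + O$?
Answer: $22365$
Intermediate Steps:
$d{\left(O \right)} = - 48 O$ ($d{\left(O \right)} = - 8 \left(5 O + O\right) = - 8 \cdot 6 O = - 48 O$)
$D{\left(j,p \right)} = -1188 - 6 p$ ($D{\left(j,p \right)} = 6 \left(\left(-48\right) 4 + \left(p + 6\right) \left(0 - 1\right)\right) = 6 \left(-192 + \left(6 + p\right) \left(-1\right)\right) = 6 \left(-192 - \left(6 + p\right)\right) = 6 \left(-198 - p\right) = -1188 - 6 p$)
$\left(-53\right) \left(-447\right) + D{\left(-4,23 \right)} = \left(-53\right) \left(-447\right) - 1326 = 23691 - 1326 = 22365$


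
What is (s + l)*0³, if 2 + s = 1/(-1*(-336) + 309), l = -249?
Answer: 0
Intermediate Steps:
s = -1289/645 (s = -2 + 1/(-1*(-336) + 309) = -2 + 1/(336 + 309) = -2 + 1/645 = -1289/645 ≈ -1.9984)
(s + l)*0³ = (-1289/645 - 249)*0³ = -161894/645*0 = 0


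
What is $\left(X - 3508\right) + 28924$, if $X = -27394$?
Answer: $-1978$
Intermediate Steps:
$\left(X - 3508\right) + 28924 = \left(-27394 - 3508\right) + 28924 = -30902 + 28924 = -1978$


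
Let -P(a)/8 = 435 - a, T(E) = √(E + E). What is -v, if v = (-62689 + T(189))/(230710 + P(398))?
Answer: 62689/230414 - 3*√42/230414 ≈ 0.27199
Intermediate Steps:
T(E) = √2*√E (T(E) = √(2*E) = √2*√E)
P(a) = -3480 + 8*a (P(a) = -8*(435 - a) = -3480 + 8*a)
v = -62689/230414 + 3*√42/230414 (v = (-62689 + √2*√189)/(230710 + (-3480 + 8*398)) = (-62689 + √2*(3*√21))/(230710 + (-3480 + 3184)) = (-62689 + 3*√42)/(230710 - 296) = (-62689 + 3*√42)/230414 = (-62689 + 3*√42)*(1/230414) = -62689/230414 + 3*√42/230414 ≈ -0.27199)
-v = -(-62689/230414 + 3*√42/230414) = 62689/230414 - 3*√42/230414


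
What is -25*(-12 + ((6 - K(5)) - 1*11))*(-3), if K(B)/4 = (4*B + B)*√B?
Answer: -1275 - 7500*√5 ≈ -18046.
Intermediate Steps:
K(B) = 20*B^(3/2) (K(B) = 4*((4*B + B)*√B) = 4*((5*B)*√B) = 4*(5*B^(3/2)) = 20*B^(3/2))
-25*(-12 + ((6 - K(5)) - 1*11))*(-3) = -25*(-12 + ((6 - 20*5^(3/2)) - 1*11))*(-3) = -25*(-12 + ((6 - 20*5*√5) - 11))*(-3) = -25*(-12 + ((6 - 100*√5) - 11))*(-3) = -25*(-12 + (-5 - 100*√5))*(-3) = -25*(-17 - 100*√5)*(-3) = (425 + 2500*√5)*(-3) = -1275 - 7500*√5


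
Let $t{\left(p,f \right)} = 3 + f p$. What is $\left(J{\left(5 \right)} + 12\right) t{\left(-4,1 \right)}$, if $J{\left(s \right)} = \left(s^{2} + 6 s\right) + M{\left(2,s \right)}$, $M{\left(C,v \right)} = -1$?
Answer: $-66$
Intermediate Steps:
$J{\left(s \right)} = -1 + s^{2} + 6 s$ ($J{\left(s \right)} = \left(s^{2} + 6 s\right) - 1 = -1 + s^{2} + 6 s$)
$\left(J{\left(5 \right)} + 12\right) t{\left(-4,1 \right)} = \left(\left(-1 + 5^{2} + 6 \cdot 5\right) + 12\right) \left(3 + 1 \left(-4\right)\right) = \left(\left(-1 + 25 + 30\right) + 12\right) \left(3 - 4\right) = \left(54 + 12\right) \left(-1\right) = 66 \left(-1\right) = -66$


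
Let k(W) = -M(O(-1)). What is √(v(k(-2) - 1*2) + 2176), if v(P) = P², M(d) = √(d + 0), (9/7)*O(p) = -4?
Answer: 2*√(4898 + 6*I*√7)/3 ≈ 46.657 + 0.075608*I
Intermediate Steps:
O(p) = -28/9 (O(p) = (7/9)*(-4) = -28/9)
M(d) = √d
k(W) = -2*I*√7/3 (k(W) = -√(-28/9) = -2*I*√7/3)
√(v(k(-2) - 1*2) + 2176) = √((-2*I*√7/3 - 1*2)² + 2176) = √((-2*I*√7/3 - 2)² + 2176) = √((-2 - 2*I*√7/3)² + 2176) = √(2176 + (-2 - 2*I*√7/3)²)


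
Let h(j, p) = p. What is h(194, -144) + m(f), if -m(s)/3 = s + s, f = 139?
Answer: -978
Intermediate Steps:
m(s) = -6*s (m(s) = -3*(s + s) = -6*s)
h(194, -144) + m(f) = -144 - 6*139 = -144 - 834 = -978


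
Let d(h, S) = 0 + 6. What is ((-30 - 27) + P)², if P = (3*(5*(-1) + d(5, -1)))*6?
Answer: 1521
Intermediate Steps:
d(h, S) = 6
P = 18 (P = (3*(5*(-1) + 6))*6 = (3*(-5 + 6))*6 = (3*1)*6 = 3*6 = 18)
((-30 - 27) + P)² = ((-30 - 27) + 18)² = (-57 + 18)² = (-39)² = 1521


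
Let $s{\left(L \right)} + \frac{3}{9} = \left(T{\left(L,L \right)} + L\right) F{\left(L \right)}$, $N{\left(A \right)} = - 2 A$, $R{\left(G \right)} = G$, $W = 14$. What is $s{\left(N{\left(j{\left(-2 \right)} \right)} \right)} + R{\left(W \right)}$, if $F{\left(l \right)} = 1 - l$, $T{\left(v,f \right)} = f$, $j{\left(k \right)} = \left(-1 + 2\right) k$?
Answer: $- \frac{31}{3} \approx -10.333$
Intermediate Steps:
$j{\left(k \right)} = k$ ($j{\left(k \right)} = 1 k = k$)
$s{\left(L \right)} = - \frac{1}{3} + 2 L \left(1 - L\right)$ ($s{\left(L \right)} = - \frac{1}{3} + \left(L + L\right) \left(1 - L\right) = - \frac{1}{3} + 2 L \left(1 - L\right)$)
$s{\left(N{\left(j{\left(-2 \right)} \right)} \right)} + R{\left(W \right)} = \left(- \frac{1}{3} - 2 \left(\left(-2\right) \left(-2\right)\right) \left(-1 - -4\right)\right) + 14 = \left(- \frac{1}{3} - 8 \left(-1 + 4\right)\right) + 14 = \left(- \frac{1}{3} - 8 \cdot 3\right) + 14 = \left(- \frac{1}{3} - 24\right) + 14 = - \frac{73}{3} + 14 = - \frac{31}{3}$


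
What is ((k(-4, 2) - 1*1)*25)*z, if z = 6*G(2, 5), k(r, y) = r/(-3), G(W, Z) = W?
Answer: 100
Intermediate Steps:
k(r, y) = -r/3 (k(r, y) = r*(-1/3) = -r/3)
z = 12 (z = 6*2 = 12)
((k(-4, 2) - 1*1)*25)*z = ((-1/3*(-4) - 1*1)*25)*12 = ((4/3 - 1)*25)*12 = ((1/3)*25)*12 = (25/3)*12 = 100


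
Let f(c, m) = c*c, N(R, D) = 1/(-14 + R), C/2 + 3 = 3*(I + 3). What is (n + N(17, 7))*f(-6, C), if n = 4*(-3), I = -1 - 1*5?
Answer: -420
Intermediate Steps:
I = -6 (I = -1 - 5 = -6)
C = -24 (C = -6 + 2*(3*(-6 + 3)) = -6 + 2*(3*(-3)) = -6 + 2*(-9) = -6 - 18 = -24)
f(c, m) = c²
n = -12
(n + N(17, 7))*f(-6, C) = (-12 + 1/(-14 + 17))*(-6)² = (-12 + 1/3)*36 = (-12 + ⅓)*36 = -35/3*36 = -420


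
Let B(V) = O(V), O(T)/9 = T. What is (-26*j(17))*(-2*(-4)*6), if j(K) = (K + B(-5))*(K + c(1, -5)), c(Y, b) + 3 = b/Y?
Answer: 314496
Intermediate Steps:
O(T) = 9*T
B(V) = 9*V
c(Y, b) = -3 + b/Y
j(K) = (-45 + K)*(-8 + K) (j(K) = (K + 9*(-5))*(K + (-3 - 5/1)) = (K - 45)*(K + (-3 - 5*1)) = (-45 + K)*(K + (-3 - 5)) = (-45 + K)*(K - 8) = (-45 + K)*(-8 + K))
(-26*j(17))*(-2*(-4)*6) = (-26*(360 + 17² - 53*17))*(-2*(-4)*6) = (-26*(360 + 289 - 901))*(8*6) = -26*(-252)*48 = 6552*48 = 314496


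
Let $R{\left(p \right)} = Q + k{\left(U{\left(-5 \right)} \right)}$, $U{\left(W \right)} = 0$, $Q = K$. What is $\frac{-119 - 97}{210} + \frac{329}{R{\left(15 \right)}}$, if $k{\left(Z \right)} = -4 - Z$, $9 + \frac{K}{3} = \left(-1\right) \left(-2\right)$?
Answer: $- \frac{2483}{175} \approx -14.189$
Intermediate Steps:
$K = -21$ ($K = -27 + 3 \left(\left(-1\right) \left(-2\right)\right) = -27 + 3 \cdot 2 = -27 + 6 = -21$)
$Q = -21$
$R{\left(p \right)} = -25$ ($R{\left(p \right)} = -21 - 4 = -25$)
$\frac{-119 - 97}{210} + \frac{329}{R{\left(15 \right)}} = \frac{-119 - 97}{210} + \frac{329}{-25} = \left(-216\right) \frac{1}{210} + 329 \left(- \frac{1}{25}\right) = - \frac{36}{35} - \frac{329}{25} = - \frac{2483}{175}$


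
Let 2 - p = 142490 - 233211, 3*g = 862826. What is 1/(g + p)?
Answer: 3/1134995 ≈ 2.6432e-6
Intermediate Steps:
g = 862826/3 (g = (⅓)*862826 = 862826/3 ≈ 2.8761e+5)
p = 90723 (p = 2 - (142490 - 233211) = 2 - 1*(-90721) = 2 + 90721 = 90723)
1/(g + p) = 1/(862826/3 + 90723) = 1/(1134995/3) = 3/1134995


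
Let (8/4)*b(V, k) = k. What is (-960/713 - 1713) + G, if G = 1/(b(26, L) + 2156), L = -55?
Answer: -5203453127/3035241 ≈ -1714.3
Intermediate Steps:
b(V, k) = k/2
G = 2/4257 (G = 1/((1/2)*(-55) + 2156) = 1/(-55/2 + 2156) = 1/(4257/2) = 2/4257 ≈ 0.00046981)
(-960/713 - 1713) + G = (-960/713 - 1713) + 2/4257 = -1222329/713 + 2/4257 = -5203453127/3035241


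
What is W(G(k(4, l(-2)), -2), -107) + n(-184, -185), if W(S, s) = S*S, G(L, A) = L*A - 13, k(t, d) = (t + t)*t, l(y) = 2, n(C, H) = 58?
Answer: 5987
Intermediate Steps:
k(t, d) = 2*t² (k(t, d) = (2*t)*t = 2*t²)
G(L, A) = -13 + A*L (G(L, A) = A*L - 13 = -13 + A*L)
W(S, s) = S²
W(G(k(4, l(-2)), -2), -107) + n(-184, -185) = (-13 - 4*4²)² + 58 = (-13 - 4*16)² + 58 = (-13 - 2*32)² + 58 = (-13 - 64)² + 58 = (-77)² + 58 = 5929 + 58 = 5987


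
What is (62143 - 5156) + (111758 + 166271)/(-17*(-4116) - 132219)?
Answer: 3546991760/62247 ≈ 56983.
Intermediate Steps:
(62143 - 5156) + (111758 + 166271)/(-17*(-4116) - 132219) = 56987 + 278029/(69972 - 132219) = 56987 + 278029/(-62247) = 56987 + 278029*(-1/62247) = 56987 - 278029/62247 = 3546991760/62247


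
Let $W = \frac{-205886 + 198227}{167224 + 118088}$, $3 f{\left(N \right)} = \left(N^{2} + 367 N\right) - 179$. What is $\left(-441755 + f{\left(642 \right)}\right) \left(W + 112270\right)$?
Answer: $- \frac{3617829562623991}{142656} \approx -2.536 \cdot 10^{10}$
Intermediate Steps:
$f{\left(N \right)} = - \frac{179}{3} + \frac{N^{2}}{3} + \frac{367 N}{3}$ ($f{\left(N \right)} = \frac{\left(N^{2} + 367 N\right) - 179}{3} = \frac{-179 + N^{2} + 367 N}{3} = - \frac{179}{3} + \frac{N^{2}}{3} + \frac{367 N}{3}$)
$W = - \frac{2553}{95104}$ ($W = - \frac{7659}{285312} = \left(-7659\right) \frac{1}{285312} = - \frac{2553}{95104} \approx -0.026844$)
$\left(-441755 + f{\left(642 \right)}\right) \left(W + 112270\right) = \left(-441755 + \left(- \frac{179}{3} + \frac{642^{2}}{3} + \frac{367}{3} \cdot 642\right)\right) \left(- \frac{2553}{95104} + 112270\right) = \left(-441755 + \left(- \frac{179}{3} + \frac{1}{3} \cdot 412164 + 78538\right)\right) \frac{10677323527}{95104} = \left(-441755 + \left(- \frac{179}{3} + 137388 + 78538\right)\right) \frac{10677323527}{95104} = \left(-441755 + \frac{647599}{3}\right) \frac{10677323527}{95104} = \left(- \frac{677666}{3}\right) \frac{10677323527}{95104} = - \frac{3617829562623991}{142656}$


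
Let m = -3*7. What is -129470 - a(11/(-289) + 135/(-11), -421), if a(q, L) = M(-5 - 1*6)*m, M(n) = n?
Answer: -129701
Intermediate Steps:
m = -21
a(q, L) = 231 (a(q, L) = (-5 - 1*6)*(-21) = (-5 - 6)*(-21) = -11*(-21) = 231)
-129470 - a(11/(-289) + 135/(-11), -421) = -129470 - 1*231 = -129470 - 231 = -129701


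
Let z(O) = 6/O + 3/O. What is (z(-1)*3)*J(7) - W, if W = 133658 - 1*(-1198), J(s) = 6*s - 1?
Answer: -135963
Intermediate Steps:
J(s) = -1 + 6*s
W = 134856 (W = 133658 + 1198 = 134856)
z(O) = 9/O
(z(-1)*3)*J(7) - W = ((9/(-1))*3)*(-1 + 6*7) - 1*134856 = ((9*(-1))*3)*(-1 + 42) - 134856 = -9*3*41 - 134856 = -27*41 - 134856 = -1107 - 134856 = -135963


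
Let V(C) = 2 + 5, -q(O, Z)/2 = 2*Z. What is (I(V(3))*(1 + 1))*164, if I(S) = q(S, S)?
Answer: -9184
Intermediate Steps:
q(O, Z) = -4*Z
V(C) = 7
I(S) = -4*S
(I(V(3))*(1 + 1))*164 = ((-4*7)*(1 + 1))*164 = -28*2*164 = -56*164 = -9184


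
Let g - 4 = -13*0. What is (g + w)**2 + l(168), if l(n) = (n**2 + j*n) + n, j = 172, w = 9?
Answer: 57457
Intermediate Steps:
g = 4 (g = 4 - 13*0 = 4 + 0 = 4)
l(n) = n**2 + 173*n (l(n) = (n**2 + 172*n) + n = n**2 + 173*n)
(g + w)**2 + l(168) = (4 + 9)**2 + 168*(173 + 168) = 13**2 + 168*341 = 169 + 57288 = 57457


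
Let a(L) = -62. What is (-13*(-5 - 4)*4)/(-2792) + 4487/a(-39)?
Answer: -784795/10819 ≈ -72.539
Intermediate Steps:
(-13*(-5 - 4)*4)/(-2792) + 4487/a(-39) = (-13*(-5 - 4)*4)/(-2792) + 4487/(-62) = (-13*(-9)*4)*(-1/2792) + 4487*(-1/62) = (117*4)*(-1/2792) - 4487/62 = 468*(-1/2792) - 4487/62 = -117/698 - 4487/62 = -784795/10819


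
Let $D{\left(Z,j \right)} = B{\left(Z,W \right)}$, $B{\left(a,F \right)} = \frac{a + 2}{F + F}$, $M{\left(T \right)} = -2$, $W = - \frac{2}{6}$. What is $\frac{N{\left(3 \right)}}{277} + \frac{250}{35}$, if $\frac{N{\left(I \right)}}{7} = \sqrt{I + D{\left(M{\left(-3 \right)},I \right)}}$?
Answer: $\frac{50}{7} + \frac{7 \sqrt{3}}{277} \approx 7.1866$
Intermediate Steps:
$W = - \frac{1}{3}$ ($W = \left(-2\right) \frac{1}{6} = - \frac{1}{3} \approx -0.33333$)
$B{\left(a,F \right)} = \frac{2 + a}{2 F}$
$D{\left(Z,j \right)} = -3 - \frac{3 Z}{2}$ ($D{\left(Z,j \right)} = \frac{2 + Z}{2 \left(- \frac{1}{3}\right)} = \frac{1}{2} \left(-3\right) \left(2 + Z\right) = -3 - \frac{3 Z}{2}$)
$N{\left(I \right)} = 7 \sqrt{I}$ ($N{\left(I \right)} = 7 \sqrt{I - 0} = 7 \sqrt{I + \left(-3 + 3\right)} = 7 \sqrt{I + 0} = 7 \sqrt{I}$)
$\frac{N{\left(3 \right)}}{277} + \frac{250}{35} = \frac{7 \sqrt{3}}{277} + \frac{250}{35} = 7 \sqrt{3} \cdot \frac{1}{277} + 250 \cdot \frac{1}{35} = \frac{7 \sqrt{3}}{277} + \frac{50}{7} = \frac{50}{7} + \frac{7 \sqrt{3}}{277}$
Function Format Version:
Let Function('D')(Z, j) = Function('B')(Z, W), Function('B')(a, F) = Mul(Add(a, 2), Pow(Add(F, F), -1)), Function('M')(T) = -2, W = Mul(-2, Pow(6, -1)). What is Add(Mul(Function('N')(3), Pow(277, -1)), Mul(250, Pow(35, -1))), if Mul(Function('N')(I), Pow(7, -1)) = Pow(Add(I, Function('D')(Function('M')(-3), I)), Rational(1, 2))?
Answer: Add(Rational(50, 7), Mul(Rational(7, 277), Pow(3, Rational(1, 2)))) ≈ 7.1866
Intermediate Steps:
W = Rational(-1, 3) (W = Mul(-2, Rational(1, 6)) = Rational(-1, 3) ≈ -0.33333)
Function('B')(a, F) = Mul(Rational(1, 2), Pow(F, -1), Add(2, a)) (Function('B')(a, F) = Mul(Add(2, a), Pow(Mul(2, F), -1)) = Mul(Add(2, a), Mul(Rational(1, 2), Pow(F, -1))) = Mul(Rational(1, 2), Pow(F, -1), Add(2, a)))
Function('D')(Z, j) = Add(-3, Mul(Rational(-3, 2), Z)) (Function('D')(Z, j) = Mul(Rational(1, 2), Pow(Rational(-1, 3), -1), Add(2, Z)) = Mul(Rational(1, 2), -3, Add(2, Z)) = Add(-3, Mul(Rational(-3, 2), Z)))
Function('N')(I) = Mul(7, Pow(I, Rational(1, 2))) (Function('N')(I) = Mul(7, Pow(Add(I, Add(-3, Mul(Rational(-3, 2), -2))), Rational(1, 2))) = Mul(7, Pow(Add(I, Add(-3, 3)), Rational(1, 2))) = Mul(7, Pow(Add(I, 0), Rational(1, 2))) = Mul(7, Pow(I, Rational(1, 2))))
Add(Mul(Function('N')(3), Pow(277, -1)), Mul(250, Pow(35, -1))) = Add(Mul(Mul(7, Pow(3, Rational(1, 2))), Pow(277, -1)), Mul(250, Pow(35, -1))) = Add(Mul(Mul(7, Pow(3, Rational(1, 2))), Rational(1, 277)), Mul(250, Rational(1, 35))) = Add(Mul(Rational(7, 277), Pow(3, Rational(1, 2))), Rational(50, 7)) = Add(Rational(50, 7), Mul(Rational(7, 277), Pow(3, Rational(1, 2))))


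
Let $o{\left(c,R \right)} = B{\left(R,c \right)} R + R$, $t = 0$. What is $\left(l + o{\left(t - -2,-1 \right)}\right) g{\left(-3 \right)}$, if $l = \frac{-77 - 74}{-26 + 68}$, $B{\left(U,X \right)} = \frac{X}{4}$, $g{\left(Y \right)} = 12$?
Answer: $- \frac{428}{7} \approx -61.143$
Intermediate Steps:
$B{\left(U,X \right)} = \frac{X}{4}$ ($B{\left(U,X \right)} = X \frac{1}{4} = \frac{X}{4}$)
$l = - \frac{151}{42} \approx -3.5952$
$o{\left(c,R \right)} = R + \frac{R c}{4}$ ($o{\left(c,R \right)} = \frac{c}{4} R + R = \frac{R c}{4} + R = R + \frac{R c}{4}$)
$\left(l + o{\left(t - -2,-1 \right)}\right) g{\left(-3 \right)} = \left(- \frac{151}{42} + \frac{1}{4} \left(-1\right) \left(4 + \left(0 - -2\right)\right)\right) 12 = \left(- \frac{151}{42} + \frac{1}{4} \left(-1\right) \left(4 + \left(0 + 2\right)\right)\right) 12 = \left(- \frac{151}{42} + \frac{1}{4} \left(-1\right) \left(4 + 2\right)\right) 12 = \left(- \frac{151}{42} + \frac{1}{4} \left(-1\right) 6\right) 12 = \left(- \frac{151}{42} - \frac{3}{2}\right) 12 = \left(- \frac{107}{21}\right) 12 = - \frac{428}{7}$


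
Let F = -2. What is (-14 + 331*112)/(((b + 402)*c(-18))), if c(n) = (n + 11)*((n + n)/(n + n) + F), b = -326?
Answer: 2647/38 ≈ 69.658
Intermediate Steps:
c(n) = -11 - n (c(n) = (n + 11)*((n + n)/(n + n) - 2) = (11 + n)*((2*n)/((2*n)) - 2) = (11 + n)*((2*n)*(1/(2*n)) - 2) = (11 + n)*(1 - 2) = (11 + n)*(-1) = -11 - n)
(-14 + 331*112)/(((b + 402)*c(-18))) = (-14 + 331*112)/(((-326 + 402)*(-11 - 1*(-18)))) = (-14 + 37072)/((76*(-11 + 18))) = 37058/((76*7)) = 37058/532 = 37058*(1/532) = 2647/38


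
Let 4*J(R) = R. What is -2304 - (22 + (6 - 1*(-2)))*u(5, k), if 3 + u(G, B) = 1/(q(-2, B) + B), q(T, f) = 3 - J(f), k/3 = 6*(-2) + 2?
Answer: -28762/13 ≈ -2212.5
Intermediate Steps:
k = -30 (k = 3*(6*(-2) + 2) = 3*(-12 + 2) = 3*(-10) = -30)
J(R) = R/4
q(T, f) = 3 - f/4
u(G, B) = -3 + 1/(3 + 3*B/4) (u(G, B) = -3 + 1/((3 - B/4) + B) = -3 + 1/(3 + 3*B/4))
-2304 - (22 + (6 - 1*(-2)))*u(5, k) = -2304 - (22 + (6 - 1*(-2)))*(-32 - 9*(-30))/(3*(4 - 30)) = -2304 - (22 + (6 + 2))*(⅓)*(-32 + 270)/(-26) = -2304 - (22 + 8)*(⅓)*(-1/26)*238 = -2304 - 30*(-119)/39 = -2304 - 1*(-1190/13) = -2304 + 1190/13 = -28762/13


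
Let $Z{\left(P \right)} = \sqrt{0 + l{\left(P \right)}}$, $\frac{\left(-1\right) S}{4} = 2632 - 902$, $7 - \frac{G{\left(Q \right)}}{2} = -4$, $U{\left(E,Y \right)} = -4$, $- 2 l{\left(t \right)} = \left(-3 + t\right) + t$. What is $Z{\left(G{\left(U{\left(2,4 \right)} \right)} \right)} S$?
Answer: $- 3460 i \sqrt{82} \approx - 31332.0 i$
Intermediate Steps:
$l{\left(t \right)} = \frac{3}{2} - t$ ($l{\left(t \right)} = - \frac{\left(-3 + t\right) + t}{2} = - \frac{-3 + 2 t}{2} = \frac{3}{2} - t$)
$G{\left(Q \right)} = 22$ ($G{\left(Q \right)} = 14 - -8 = 14 + 8 = 22$)
$S = -6920$ ($S = - 4 \left(2632 - 902\right) = \left(-4\right) 1730 = -6920$)
$Z{\left(P \right)} = \sqrt{\frac{3}{2} - P}$ ($Z{\left(P \right)} = \sqrt{0 - \left(- \frac{3}{2} + P\right)} = \sqrt{\frac{3}{2} - P}$)
$Z{\left(G{\left(U{\left(2,4 \right)} \right)} \right)} S = \frac{\sqrt{6 - 88}}{2} \left(-6920\right) = \frac{\sqrt{-82}}{2} \left(-6920\right) = \frac{i \sqrt{82}}{2} \left(-6920\right) = - 3460 i \sqrt{82}$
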